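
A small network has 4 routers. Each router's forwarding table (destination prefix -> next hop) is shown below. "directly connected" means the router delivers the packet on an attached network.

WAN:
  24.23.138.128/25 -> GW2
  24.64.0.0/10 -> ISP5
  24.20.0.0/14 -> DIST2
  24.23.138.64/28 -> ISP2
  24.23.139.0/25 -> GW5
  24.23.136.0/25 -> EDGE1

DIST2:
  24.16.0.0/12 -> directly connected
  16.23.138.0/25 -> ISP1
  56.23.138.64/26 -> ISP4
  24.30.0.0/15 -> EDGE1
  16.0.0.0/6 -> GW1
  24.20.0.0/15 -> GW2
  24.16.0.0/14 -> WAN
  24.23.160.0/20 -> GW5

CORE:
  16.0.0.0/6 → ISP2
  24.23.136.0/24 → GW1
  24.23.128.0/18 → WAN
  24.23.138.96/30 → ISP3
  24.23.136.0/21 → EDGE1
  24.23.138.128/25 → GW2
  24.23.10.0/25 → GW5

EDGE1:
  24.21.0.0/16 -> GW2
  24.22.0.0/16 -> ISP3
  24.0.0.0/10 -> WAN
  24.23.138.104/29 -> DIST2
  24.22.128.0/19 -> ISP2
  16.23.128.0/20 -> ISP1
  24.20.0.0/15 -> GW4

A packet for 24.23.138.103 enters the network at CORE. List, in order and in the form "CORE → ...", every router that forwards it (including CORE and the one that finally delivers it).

At CORE: longest match for 24.23.138.103 is 24.23.136.0/21 -> EDGE1
At EDGE1: longest match for 24.23.138.103 is 24.0.0.0/10 -> WAN
At WAN: longest match for 24.23.138.103 is 24.20.0.0/14 -> DIST2
At DIST2: longest match for 24.23.138.103 is 24.16.0.0/12 -> directly connected

CORE → EDGE1 → WAN → DIST2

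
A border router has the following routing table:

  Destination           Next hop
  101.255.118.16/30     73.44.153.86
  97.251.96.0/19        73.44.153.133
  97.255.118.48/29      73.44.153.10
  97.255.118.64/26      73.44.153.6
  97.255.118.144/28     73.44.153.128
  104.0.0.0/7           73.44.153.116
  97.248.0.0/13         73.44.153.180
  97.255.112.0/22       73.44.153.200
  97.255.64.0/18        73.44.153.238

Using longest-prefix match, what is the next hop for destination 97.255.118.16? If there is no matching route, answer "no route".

Routes whose prefix contains 97.255.118.16:
  97.248.0.0/13 (97.248.0.0 - 97.255.255.255) -> 73.44.153.180
  97.255.64.0/18 (97.255.64.0 - 97.255.127.255) -> 73.44.153.238
More-specific entries that do NOT match:
  101.255.118.16/30 (101.255.118.16 - 101.255.118.19) does not contain 97.255.118.16
  97.255.118.48/29 (97.255.118.48 - 97.255.118.55) does not contain 97.255.118.16
  97.255.118.144/28 (97.255.118.144 - 97.255.118.159) does not contain 97.255.118.16
  97.255.118.64/26 (97.255.118.64 - 97.255.118.127) does not contain 97.255.118.16
  97.255.112.0/22 (97.255.112.0 - 97.255.115.255) does not contain 97.255.118.16
  97.251.96.0/19 (97.251.96.0 - 97.251.127.255) does not contain 97.255.118.16
Longest matching prefix is /18 -> next hop 73.44.153.238.

73.44.153.238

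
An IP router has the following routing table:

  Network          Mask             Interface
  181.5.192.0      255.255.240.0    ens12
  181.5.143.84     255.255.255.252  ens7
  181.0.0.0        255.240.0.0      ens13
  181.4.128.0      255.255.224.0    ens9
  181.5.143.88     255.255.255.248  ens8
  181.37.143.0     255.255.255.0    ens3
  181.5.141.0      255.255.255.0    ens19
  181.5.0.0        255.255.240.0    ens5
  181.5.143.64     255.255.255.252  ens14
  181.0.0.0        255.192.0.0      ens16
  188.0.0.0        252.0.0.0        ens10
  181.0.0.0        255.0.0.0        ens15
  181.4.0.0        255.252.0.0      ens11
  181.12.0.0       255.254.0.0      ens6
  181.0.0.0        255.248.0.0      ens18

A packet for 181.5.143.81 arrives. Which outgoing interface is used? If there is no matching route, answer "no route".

ens11

Routes whose prefix contains 181.5.143.81:
  181.0.0.0/8 (181.0.0.0 - 181.255.255.255) -> ens15
  181.0.0.0/10 (181.0.0.0 - 181.63.255.255) -> ens16
  181.0.0.0/12 (181.0.0.0 - 181.15.255.255) -> ens13
  181.0.0.0/13 (181.0.0.0 - 181.7.255.255) -> ens18
  181.4.0.0/14 (181.4.0.0 - 181.7.255.255) -> ens11
More-specific entries that do NOT match:
  181.5.143.84/30 (181.5.143.84 - 181.5.143.87) does not contain 181.5.143.81
  181.5.143.64/30 (181.5.143.64 - 181.5.143.67) does not contain 181.5.143.81
  181.5.143.88/29 (181.5.143.88 - 181.5.143.95) does not contain 181.5.143.81
  181.37.143.0/24 (181.37.143.0 - 181.37.143.255) does not contain 181.5.143.81
  181.5.141.0/24 (181.5.141.0 - 181.5.141.255) does not contain 181.5.143.81
  181.5.192.0/20 (181.5.192.0 - 181.5.207.255) does not contain 181.5.143.81
  181.5.0.0/20 (181.5.0.0 - 181.5.15.255) does not contain 181.5.143.81
  181.4.128.0/19 (181.4.128.0 - 181.4.159.255) does not contain 181.5.143.81
  181.12.0.0/15 (181.12.0.0 - 181.13.255.255) does not contain 181.5.143.81
Longest matching prefix is /14 -> interface ens11.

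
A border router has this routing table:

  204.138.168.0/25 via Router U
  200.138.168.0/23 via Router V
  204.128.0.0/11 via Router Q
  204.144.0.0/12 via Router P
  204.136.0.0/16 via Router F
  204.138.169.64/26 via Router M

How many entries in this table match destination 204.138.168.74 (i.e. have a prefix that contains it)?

Prefixes containing 204.138.168.74:
  204.128.0.0/11 (204.128.0.0 - 204.159.255.255)
  204.138.168.0/25 (204.138.168.0 - 204.138.168.127)
Total matching entries: 2.

2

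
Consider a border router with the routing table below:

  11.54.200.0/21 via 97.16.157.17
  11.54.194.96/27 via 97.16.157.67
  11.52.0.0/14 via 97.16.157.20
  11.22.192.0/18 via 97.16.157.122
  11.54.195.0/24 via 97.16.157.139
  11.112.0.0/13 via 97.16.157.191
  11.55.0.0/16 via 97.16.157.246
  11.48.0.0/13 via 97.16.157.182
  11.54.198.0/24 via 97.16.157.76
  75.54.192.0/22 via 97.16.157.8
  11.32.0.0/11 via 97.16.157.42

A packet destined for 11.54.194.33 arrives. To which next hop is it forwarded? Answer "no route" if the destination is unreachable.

97.16.157.20

Routes whose prefix contains 11.54.194.33:
  11.32.0.0/11 (11.32.0.0 - 11.63.255.255) -> 97.16.157.42
  11.48.0.0/13 (11.48.0.0 - 11.55.255.255) -> 97.16.157.182
  11.52.0.0/14 (11.52.0.0 - 11.55.255.255) -> 97.16.157.20
More-specific entries that do NOT match:
  11.54.194.96/27 (11.54.194.96 - 11.54.194.127) does not contain 11.54.194.33
  11.54.195.0/24 (11.54.195.0 - 11.54.195.255) does not contain 11.54.194.33
  11.54.198.0/24 (11.54.198.0 - 11.54.198.255) does not contain 11.54.194.33
  75.54.192.0/22 (75.54.192.0 - 75.54.195.255) does not contain 11.54.194.33
  11.54.200.0/21 (11.54.200.0 - 11.54.207.255) does not contain 11.54.194.33
  11.22.192.0/18 (11.22.192.0 - 11.22.255.255) does not contain 11.54.194.33
  11.55.0.0/16 (11.55.0.0 - 11.55.255.255) does not contain 11.54.194.33
Longest matching prefix is /14 -> next hop 97.16.157.20.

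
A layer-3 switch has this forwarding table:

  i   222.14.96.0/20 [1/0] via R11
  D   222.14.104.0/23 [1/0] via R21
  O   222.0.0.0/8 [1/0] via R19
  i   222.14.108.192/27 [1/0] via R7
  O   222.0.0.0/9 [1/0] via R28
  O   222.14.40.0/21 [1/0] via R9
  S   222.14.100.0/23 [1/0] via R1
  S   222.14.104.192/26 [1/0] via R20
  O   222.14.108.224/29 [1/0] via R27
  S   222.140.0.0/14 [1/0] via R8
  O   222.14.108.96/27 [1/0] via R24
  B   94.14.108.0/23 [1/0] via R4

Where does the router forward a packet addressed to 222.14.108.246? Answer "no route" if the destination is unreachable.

R11

Routes whose prefix contains 222.14.108.246:
  222.0.0.0/8 (222.0.0.0 - 222.255.255.255) -> R19
  222.0.0.0/9 (222.0.0.0 - 222.127.255.255) -> R28
  222.14.96.0/20 (222.14.96.0 - 222.14.111.255) -> R11
More-specific entries that do NOT match:
  222.14.108.224/29 (222.14.108.224 - 222.14.108.231) does not contain 222.14.108.246
  222.14.108.192/27 (222.14.108.192 - 222.14.108.223) does not contain 222.14.108.246
  222.14.108.96/27 (222.14.108.96 - 222.14.108.127) does not contain 222.14.108.246
  222.14.104.192/26 (222.14.104.192 - 222.14.104.255) does not contain 222.14.108.246
  222.14.104.0/23 (222.14.104.0 - 222.14.105.255) does not contain 222.14.108.246
  222.14.100.0/23 (222.14.100.0 - 222.14.101.255) does not contain 222.14.108.246
  94.14.108.0/23 (94.14.108.0 - 94.14.109.255) does not contain 222.14.108.246
  222.14.40.0/21 (222.14.40.0 - 222.14.47.255) does not contain 222.14.108.246
Longest matching prefix is /20 -> next hop R11.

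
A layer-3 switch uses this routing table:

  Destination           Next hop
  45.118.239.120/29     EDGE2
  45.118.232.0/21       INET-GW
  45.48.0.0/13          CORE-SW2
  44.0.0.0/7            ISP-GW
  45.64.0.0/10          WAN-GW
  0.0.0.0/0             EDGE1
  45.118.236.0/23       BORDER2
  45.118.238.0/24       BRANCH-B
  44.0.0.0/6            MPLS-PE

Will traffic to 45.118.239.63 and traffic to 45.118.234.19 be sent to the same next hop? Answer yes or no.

yes

45.118.239.63: longest match 45.118.232.0/21 -> INET-GW
45.118.234.19: longest match 45.118.232.0/21 -> INET-GW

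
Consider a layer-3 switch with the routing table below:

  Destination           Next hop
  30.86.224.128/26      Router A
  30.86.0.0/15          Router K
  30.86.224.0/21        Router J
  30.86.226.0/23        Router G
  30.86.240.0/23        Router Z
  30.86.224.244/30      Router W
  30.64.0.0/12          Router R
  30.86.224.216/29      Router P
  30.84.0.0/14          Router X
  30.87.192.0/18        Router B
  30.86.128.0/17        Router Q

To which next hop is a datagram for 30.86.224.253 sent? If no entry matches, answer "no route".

Routes whose prefix contains 30.86.224.253:
  30.84.0.0/14 (30.84.0.0 - 30.87.255.255) -> Router X
  30.86.0.0/15 (30.86.0.0 - 30.87.255.255) -> Router K
  30.86.128.0/17 (30.86.128.0 - 30.86.255.255) -> Router Q
  30.86.224.0/21 (30.86.224.0 - 30.86.231.255) -> Router J
More-specific entries that do NOT match:
  30.86.224.244/30 (30.86.224.244 - 30.86.224.247) does not contain 30.86.224.253
  30.86.224.216/29 (30.86.224.216 - 30.86.224.223) does not contain 30.86.224.253
  30.86.224.128/26 (30.86.224.128 - 30.86.224.191) does not contain 30.86.224.253
  30.86.226.0/23 (30.86.226.0 - 30.86.227.255) does not contain 30.86.224.253
  30.86.240.0/23 (30.86.240.0 - 30.86.241.255) does not contain 30.86.224.253
Longest matching prefix is /21 -> next hop Router J.

Router J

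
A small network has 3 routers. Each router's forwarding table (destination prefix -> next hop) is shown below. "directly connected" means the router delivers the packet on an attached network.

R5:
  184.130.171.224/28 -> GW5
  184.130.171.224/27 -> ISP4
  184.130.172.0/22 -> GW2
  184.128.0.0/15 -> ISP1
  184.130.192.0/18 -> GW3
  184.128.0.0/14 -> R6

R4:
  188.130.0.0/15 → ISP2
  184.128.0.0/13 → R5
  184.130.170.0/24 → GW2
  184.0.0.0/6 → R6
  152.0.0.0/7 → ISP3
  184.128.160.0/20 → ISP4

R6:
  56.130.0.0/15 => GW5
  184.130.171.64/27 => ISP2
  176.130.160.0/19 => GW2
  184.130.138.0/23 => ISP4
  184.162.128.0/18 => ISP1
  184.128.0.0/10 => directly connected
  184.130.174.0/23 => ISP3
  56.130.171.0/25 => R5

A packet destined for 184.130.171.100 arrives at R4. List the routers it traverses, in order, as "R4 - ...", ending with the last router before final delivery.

At R4: longest match for 184.130.171.100 is 184.128.0.0/13 -> R5
At R5: longest match for 184.130.171.100 is 184.128.0.0/14 -> R6
At R6: longest match for 184.130.171.100 is 184.128.0.0/10 -> directly connected

R4 - R5 - R6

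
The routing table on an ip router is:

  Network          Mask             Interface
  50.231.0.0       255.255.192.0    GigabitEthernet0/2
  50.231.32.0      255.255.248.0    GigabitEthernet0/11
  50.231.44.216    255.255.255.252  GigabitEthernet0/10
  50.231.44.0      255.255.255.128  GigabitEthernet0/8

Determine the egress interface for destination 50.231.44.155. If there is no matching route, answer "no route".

GigabitEthernet0/2

Routes whose prefix contains 50.231.44.155:
  50.231.0.0/18 (50.231.0.0 - 50.231.63.255) -> GigabitEthernet0/2
More-specific entries that do NOT match:
  50.231.44.216/30 (50.231.44.216 - 50.231.44.219) does not contain 50.231.44.155
  50.231.44.0/25 (50.231.44.0 - 50.231.44.127) does not contain 50.231.44.155
  50.231.32.0/21 (50.231.32.0 - 50.231.39.255) does not contain 50.231.44.155
Longest matching prefix is /18 -> interface GigabitEthernet0/2.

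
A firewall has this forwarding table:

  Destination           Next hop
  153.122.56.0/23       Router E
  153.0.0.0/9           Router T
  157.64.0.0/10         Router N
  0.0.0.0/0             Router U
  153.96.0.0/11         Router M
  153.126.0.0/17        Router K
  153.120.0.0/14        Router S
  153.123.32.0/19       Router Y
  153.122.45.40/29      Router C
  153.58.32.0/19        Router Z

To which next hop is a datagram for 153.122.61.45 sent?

Router S

Routes whose prefix contains 153.122.61.45:
  0.0.0.0/0 (default, matches everything) -> Router U
  153.0.0.0/9 (153.0.0.0 - 153.127.255.255) -> Router T
  153.96.0.0/11 (153.96.0.0 - 153.127.255.255) -> Router M
  153.120.0.0/14 (153.120.0.0 - 153.123.255.255) -> Router S
More-specific entries that do NOT match:
  153.122.45.40/29 (153.122.45.40 - 153.122.45.47) does not contain 153.122.61.45
  153.122.56.0/23 (153.122.56.0 - 153.122.57.255) does not contain 153.122.61.45
  153.123.32.0/19 (153.123.32.0 - 153.123.63.255) does not contain 153.122.61.45
  153.58.32.0/19 (153.58.32.0 - 153.58.63.255) does not contain 153.122.61.45
  153.126.0.0/17 (153.126.0.0 - 153.126.127.255) does not contain 153.122.61.45
Longest matching prefix is /14 -> next hop Router S.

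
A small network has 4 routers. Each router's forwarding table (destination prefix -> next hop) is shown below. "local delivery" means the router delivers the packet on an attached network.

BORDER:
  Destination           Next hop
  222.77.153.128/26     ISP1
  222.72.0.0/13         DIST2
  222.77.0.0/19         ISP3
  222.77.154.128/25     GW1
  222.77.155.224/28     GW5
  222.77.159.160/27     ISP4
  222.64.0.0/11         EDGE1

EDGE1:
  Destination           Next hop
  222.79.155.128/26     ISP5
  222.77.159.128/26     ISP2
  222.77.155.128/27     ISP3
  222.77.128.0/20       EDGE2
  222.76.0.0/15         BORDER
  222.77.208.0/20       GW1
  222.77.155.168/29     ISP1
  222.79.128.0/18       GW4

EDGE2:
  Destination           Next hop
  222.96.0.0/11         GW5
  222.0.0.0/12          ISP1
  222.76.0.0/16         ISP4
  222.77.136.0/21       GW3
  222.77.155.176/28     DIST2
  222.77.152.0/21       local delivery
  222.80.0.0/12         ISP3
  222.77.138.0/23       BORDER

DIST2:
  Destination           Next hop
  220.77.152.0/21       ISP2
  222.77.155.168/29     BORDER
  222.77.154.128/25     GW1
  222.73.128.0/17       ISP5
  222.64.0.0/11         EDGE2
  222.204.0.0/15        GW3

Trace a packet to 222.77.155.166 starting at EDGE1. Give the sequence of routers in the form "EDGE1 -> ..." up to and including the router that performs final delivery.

EDGE1 -> BORDER -> DIST2 -> EDGE2

At EDGE1: longest match for 222.77.155.166 is 222.76.0.0/15 -> BORDER
At BORDER: longest match for 222.77.155.166 is 222.72.0.0/13 -> DIST2
At DIST2: longest match for 222.77.155.166 is 222.64.0.0/11 -> EDGE2
At EDGE2: longest match for 222.77.155.166 is 222.77.152.0/21 -> local delivery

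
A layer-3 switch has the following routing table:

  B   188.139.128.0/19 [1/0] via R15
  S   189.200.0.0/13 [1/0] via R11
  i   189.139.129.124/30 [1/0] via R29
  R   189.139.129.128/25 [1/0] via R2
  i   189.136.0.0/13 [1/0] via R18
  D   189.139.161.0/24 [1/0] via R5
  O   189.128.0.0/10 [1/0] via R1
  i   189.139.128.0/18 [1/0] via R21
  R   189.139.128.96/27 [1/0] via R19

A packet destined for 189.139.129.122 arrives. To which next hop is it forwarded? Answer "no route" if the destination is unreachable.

Routes whose prefix contains 189.139.129.122:
  189.128.0.0/10 (189.128.0.0 - 189.191.255.255) -> R1
  189.136.0.0/13 (189.136.0.0 - 189.143.255.255) -> R18
  189.139.128.0/18 (189.139.128.0 - 189.139.191.255) -> R21
More-specific entries that do NOT match:
  189.139.129.124/30 (189.139.129.124 - 189.139.129.127) does not contain 189.139.129.122
  189.139.128.96/27 (189.139.128.96 - 189.139.128.127) does not contain 189.139.129.122
  189.139.129.128/25 (189.139.129.128 - 189.139.129.255) does not contain 189.139.129.122
  189.139.161.0/24 (189.139.161.0 - 189.139.161.255) does not contain 189.139.129.122
  188.139.128.0/19 (188.139.128.0 - 188.139.159.255) does not contain 189.139.129.122
Longest matching prefix is /18 -> next hop R21.

R21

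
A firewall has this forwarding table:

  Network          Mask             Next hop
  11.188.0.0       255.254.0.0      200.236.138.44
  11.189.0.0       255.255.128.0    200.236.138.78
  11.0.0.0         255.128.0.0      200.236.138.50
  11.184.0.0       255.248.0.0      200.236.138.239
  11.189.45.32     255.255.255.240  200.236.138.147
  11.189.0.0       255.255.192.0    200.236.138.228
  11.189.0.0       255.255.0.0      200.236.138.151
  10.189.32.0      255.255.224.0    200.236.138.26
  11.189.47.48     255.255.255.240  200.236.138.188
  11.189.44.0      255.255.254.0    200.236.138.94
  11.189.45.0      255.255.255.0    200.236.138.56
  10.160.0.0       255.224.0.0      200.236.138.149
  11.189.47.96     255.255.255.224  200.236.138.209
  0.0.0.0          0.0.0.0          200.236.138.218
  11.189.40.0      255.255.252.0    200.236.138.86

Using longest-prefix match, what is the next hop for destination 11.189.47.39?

200.236.138.228

Routes whose prefix contains 11.189.47.39:
  0.0.0.0/0 (default, matches everything) -> 200.236.138.218
  11.184.0.0/13 (11.184.0.0 - 11.191.255.255) -> 200.236.138.239
  11.188.0.0/15 (11.188.0.0 - 11.189.255.255) -> 200.236.138.44
  11.189.0.0/16 (11.189.0.0 - 11.189.255.255) -> 200.236.138.151
  11.189.0.0/17 (11.189.0.0 - 11.189.127.255) -> 200.236.138.78
  11.189.0.0/18 (11.189.0.0 - 11.189.63.255) -> 200.236.138.228
More-specific entries that do NOT match:
  11.189.45.32/28 (11.189.45.32 - 11.189.45.47) does not contain 11.189.47.39
  11.189.47.48/28 (11.189.47.48 - 11.189.47.63) does not contain 11.189.47.39
  11.189.47.96/27 (11.189.47.96 - 11.189.47.127) does not contain 11.189.47.39
  11.189.45.0/24 (11.189.45.0 - 11.189.45.255) does not contain 11.189.47.39
  11.189.44.0/23 (11.189.44.0 - 11.189.45.255) does not contain 11.189.47.39
  11.189.40.0/22 (11.189.40.0 - 11.189.43.255) does not contain 11.189.47.39
  10.189.32.0/19 (10.189.32.0 - 10.189.63.255) does not contain 11.189.47.39
Longest matching prefix is /18 -> next hop 200.236.138.228.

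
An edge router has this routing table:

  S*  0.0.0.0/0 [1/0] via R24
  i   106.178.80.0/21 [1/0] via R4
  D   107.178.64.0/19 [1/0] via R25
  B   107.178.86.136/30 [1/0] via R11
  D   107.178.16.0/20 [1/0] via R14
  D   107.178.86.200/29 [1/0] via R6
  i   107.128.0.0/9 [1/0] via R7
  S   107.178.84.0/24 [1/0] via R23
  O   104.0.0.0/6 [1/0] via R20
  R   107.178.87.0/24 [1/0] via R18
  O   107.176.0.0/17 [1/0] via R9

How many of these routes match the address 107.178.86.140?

Prefixes containing 107.178.86.140:
  0.0.0.0/0 (default, matches everything)
  104.0.0.0/6 (104.0.0.0 - 107.255.255.255)
  107.128.0.0/9 (107.128.0.0 - 107.255.255.255)
  107.178.64.0/19 (107.178.64.0 - 107.178.95.255)
Total matching entries: 4.

4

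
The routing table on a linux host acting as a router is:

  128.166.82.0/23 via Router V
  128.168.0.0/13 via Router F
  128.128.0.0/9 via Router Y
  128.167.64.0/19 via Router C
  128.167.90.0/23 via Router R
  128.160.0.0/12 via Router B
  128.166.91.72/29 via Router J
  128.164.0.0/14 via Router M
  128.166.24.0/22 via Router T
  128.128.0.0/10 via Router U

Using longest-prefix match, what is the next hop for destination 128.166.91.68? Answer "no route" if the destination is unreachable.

Routes whose prefix contains 128.166.91.68:
  128.128.0.0/9 (128.128.0.0 - 128.255.255.255) -> Router Y
  128.128.0.0/10 (128.128.0.0 - 128.191.255.255) -> Router U
  128.160.0.0/12 (128.160.0.0 - 128.175.255.255) -> Router B
  128.164.0.0/14 (128.164.0.0 - 128.167.255.255) -> Router M
More-specific entries that do NOT match:
  128.166.91.72/29 (128.166.91.72 - 128.166.91.79) does not contain 128.166.91.68
  128.166.82.0/23 (128.166.82.0 - 128.166.83.255) does not contain 128.166.91.68
  128.167.90.0/23 (128.167.90.0 - 128.167.91.255) does not contain 128.166.91.68
  128.166.24.0/22 (128.166.24.0 - 128.166.27.255) does not contain 128.166.91.68
  128.167.64.0/19 (128.167.64.0 - 128.167.95.255) does not contain 128.166.91.68
Longest matching prefix is /14 -> next hop Router M.

Router M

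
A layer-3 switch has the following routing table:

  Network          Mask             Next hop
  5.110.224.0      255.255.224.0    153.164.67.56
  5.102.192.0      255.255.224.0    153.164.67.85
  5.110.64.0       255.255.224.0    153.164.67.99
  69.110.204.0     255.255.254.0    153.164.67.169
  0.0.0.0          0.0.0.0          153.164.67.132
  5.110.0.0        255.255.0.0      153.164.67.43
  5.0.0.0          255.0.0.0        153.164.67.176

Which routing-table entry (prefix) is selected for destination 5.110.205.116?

5.110.0.0/16

Entries matching 5.110.205.116:
  0.0.0.0/0 (default, matches everything)
  5.0.0.0/8 (5.0.0.0 - 5.255.255.255)
  5.110.0.0/16 (5.110.0.0 - 5.110.255.255)
Most specific is 5.110.0.0/16.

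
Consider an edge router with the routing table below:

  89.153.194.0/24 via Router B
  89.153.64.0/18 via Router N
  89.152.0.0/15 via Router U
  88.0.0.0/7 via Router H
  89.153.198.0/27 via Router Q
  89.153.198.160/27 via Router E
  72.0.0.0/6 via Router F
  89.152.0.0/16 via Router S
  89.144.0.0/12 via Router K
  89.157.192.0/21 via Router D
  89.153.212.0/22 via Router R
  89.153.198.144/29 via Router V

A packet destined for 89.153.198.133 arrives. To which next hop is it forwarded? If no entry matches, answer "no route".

Router U

Routes whose prefix contains 89.153.198.133:
  88.0.0.0/7 (88.0.0.0 - 89.255.255.255) -> Router H
  89.144.0.0/12 (89.144.0.0 - 89.159.255.255) -> Router K
  89.152.0.0/15 (89.152.0.0 - 89.153.255.255) -> Router U
More-specific entries that do NOT match:
  89.153.198.144/29 (89.153.198.144 - 89.153.198.151) does not contain 89.153.198.133
  89.153.198.0/27 (89.153.198.0 - 89.153.198.31) does not contain 89.153.198.133
  89.153.198.160/27 (89.153.198.160 - 89.153.198.191) does not contain 89.153.198.133
  89.153.194.0/24 (89.153.194.0 - 89.153.194.255) does not contain 89.153.198.133
  89.153.212.0/22 (89.153.212.0 - 89.153.215.255) does not contain 89.153.198.133
  89.157.192.0/21 (89.157.192.0 - 89.157.199.255) does not contain 89.153.198.133
  89.153.64.0/18 (89.153.64.0 - 89.153.127.255) does not contain 89.153.198.133
  89.152.0.0/16 (89.152.0.0 - 89.152.255.255) does not contain 89.153.198.133
Longest matching prefix is /15 -> next hop Router U.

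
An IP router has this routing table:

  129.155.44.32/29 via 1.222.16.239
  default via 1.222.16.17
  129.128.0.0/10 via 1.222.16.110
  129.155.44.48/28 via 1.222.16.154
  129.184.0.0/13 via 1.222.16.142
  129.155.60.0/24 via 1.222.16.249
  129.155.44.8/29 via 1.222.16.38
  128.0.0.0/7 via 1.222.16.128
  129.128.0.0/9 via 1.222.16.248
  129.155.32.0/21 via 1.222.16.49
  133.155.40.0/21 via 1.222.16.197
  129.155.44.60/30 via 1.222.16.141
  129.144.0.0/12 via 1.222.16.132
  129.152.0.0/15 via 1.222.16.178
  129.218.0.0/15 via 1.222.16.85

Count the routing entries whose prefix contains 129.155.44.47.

Prefixes containing 129.155.44.47:
  0.0.0.0/0 (default, matches everything)
  128.0.0.0/7 (128.0.0.0 - 129.255.255.255)
  129.128.0.0/9 (129.128.0.0 - 129.255.255.255)
  129.128.0.0/10 (129.128.0.0 - 129.191.255.255)
  129.144.0.0/12 (129.144.0.0 - 129.159.255.255)
Total matching entries: 5.

5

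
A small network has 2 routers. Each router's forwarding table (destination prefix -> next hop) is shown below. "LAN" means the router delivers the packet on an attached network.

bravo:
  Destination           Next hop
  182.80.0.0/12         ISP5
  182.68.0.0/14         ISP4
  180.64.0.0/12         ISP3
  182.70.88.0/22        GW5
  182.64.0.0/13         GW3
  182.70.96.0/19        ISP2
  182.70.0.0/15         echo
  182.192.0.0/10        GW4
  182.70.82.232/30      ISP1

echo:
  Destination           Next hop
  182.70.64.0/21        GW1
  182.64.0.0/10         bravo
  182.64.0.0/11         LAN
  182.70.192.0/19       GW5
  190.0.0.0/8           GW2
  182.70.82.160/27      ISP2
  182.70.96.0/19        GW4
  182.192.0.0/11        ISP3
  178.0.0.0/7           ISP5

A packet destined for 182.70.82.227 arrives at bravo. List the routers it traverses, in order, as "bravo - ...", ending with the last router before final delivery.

At bravo: longest match for 182.70.82.227 is 182.70.0.0/15 -> echo
At echo: longest match for 182.70.82.227 is 182.64.0.0/11 -> LAN

bravo - echo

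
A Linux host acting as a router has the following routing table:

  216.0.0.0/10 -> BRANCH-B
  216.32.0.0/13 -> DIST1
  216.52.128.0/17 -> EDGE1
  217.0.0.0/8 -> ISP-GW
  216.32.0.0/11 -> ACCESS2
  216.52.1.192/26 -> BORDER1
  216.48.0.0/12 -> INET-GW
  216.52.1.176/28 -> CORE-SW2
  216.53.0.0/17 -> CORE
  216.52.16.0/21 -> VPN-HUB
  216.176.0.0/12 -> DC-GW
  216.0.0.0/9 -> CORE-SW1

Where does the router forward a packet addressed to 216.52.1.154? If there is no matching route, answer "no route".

Routes whose prefix contains 216.52.1.154:
  216.0.0.0/9 (216.0.0.0 - 216.127.255.255) -> CORE-SW1
  216.0.0.0/10 (216.0.0.0 - 216.63.255.255) -> BRANCH-B
  216.32.0.0/11 (216.32.0.0 - 216.63.255.255) -> ACCESS2
  216.48.0.0/12 (216.48.0.0 - 216.63.255.255) -> INET-GW
More-specific entries that do NOT match:
  216.52.1.176/28 (216.52.1.176 - 216.52.1.191) does not contain 216.52.1.154
  216.52.1.192/26 (216.52.1.192 - 216.52.1.255) does not contain 216.52.1.154
  216.52.16.0/21 (216.52.16.0 - 216.52.23.255) does not contain 216.52.1.154
  216.52.128.0/17 (216.52.128.0 - 216.52.255.255) does not contain 216.52.1.154
  216.53.0.0/17 (216.53.0.0 - 216.53.127.255) does not contain 216.52.1.154
  216.32.0.0/13 (216.32.0.0 - 216.39.255.255) does not contain 216.52.1.154
Longest matching prefix is /12 -> next hop INET-GW.

INET-GW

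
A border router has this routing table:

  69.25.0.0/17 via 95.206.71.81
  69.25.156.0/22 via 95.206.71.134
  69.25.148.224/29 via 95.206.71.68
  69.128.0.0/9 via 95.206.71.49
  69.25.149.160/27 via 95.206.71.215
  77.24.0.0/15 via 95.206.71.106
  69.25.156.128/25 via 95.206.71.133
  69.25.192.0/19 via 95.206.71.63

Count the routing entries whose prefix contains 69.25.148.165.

No listed prefix contains 69.25.148.165.
Total matching entries: 0.

0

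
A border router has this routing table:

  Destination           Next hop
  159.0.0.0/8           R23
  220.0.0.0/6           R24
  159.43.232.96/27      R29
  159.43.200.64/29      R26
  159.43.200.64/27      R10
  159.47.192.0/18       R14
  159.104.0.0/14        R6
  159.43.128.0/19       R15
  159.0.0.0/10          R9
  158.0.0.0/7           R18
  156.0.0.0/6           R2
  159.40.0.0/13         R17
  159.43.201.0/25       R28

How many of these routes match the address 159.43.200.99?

Prefixes containing 159.43.200.99:
  156.0.0.0/6 (156.0.0.0 - 159.255.255.255)
  158.0.0.0/7 (158.0.0.0 - 159.255.255.255)
  159.0.0.0/8 (159.0.0.0 - 159.255.255.255)
  159.0.0.0/10 (159.0.0.0 - 159.63.255.255)
  159.40.0.0/13 (159.40.0.0 - 159.47.255.255)
Total matching entries: 5.

5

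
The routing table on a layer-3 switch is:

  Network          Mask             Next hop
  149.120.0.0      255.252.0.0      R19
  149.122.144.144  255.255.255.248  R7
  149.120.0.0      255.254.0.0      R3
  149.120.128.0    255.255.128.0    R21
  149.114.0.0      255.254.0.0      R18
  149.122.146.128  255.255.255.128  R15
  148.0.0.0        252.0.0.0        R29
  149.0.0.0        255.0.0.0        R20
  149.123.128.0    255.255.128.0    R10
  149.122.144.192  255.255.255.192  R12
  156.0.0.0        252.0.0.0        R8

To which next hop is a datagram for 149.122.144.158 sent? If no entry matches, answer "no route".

Routes whose prefix contains 149.122.144.158:
  148.0.0.0/6 (148.0.0.0 - 151.255.255.255) -> R29
  149.0.0.0/8 (149.0.0.0 - 149.255.255.255) -> R20
  149.120.0.0/14 (149.120.0.0 - 149.123.255.255) -> R19
More-specific entries that do NOT match:
  149.122.144.144/29 (149.122.144.144 - 149.122.144.151) does not contain 149.122.144.158
  149.122.144.192/26 (149.122.144.192 - 149.122.144.255) does not contain 149.122.144.158
  149.122.146.128/25 (149.122.146.128 - 149.122.146.255) does not contain 149.122.144.158
  149.120.128.0/17 (149.120.128.0 - 149.120.255.255) does not contain 149.122.144.158
  149.123.128.0/17 (149.123.128.0 - 149.123.255.255) does not contain 149.122.144.158
  149.120.0.0/15 (149.120.0.0 - 149.121.255.255) does not contain 149.122.144.158
  149.114.0.0/15 (149.114.0.0 - 149.115.255.255) does not contain 149.122.144.158
Longest matching prefix is /14 -> next hop R19.

R19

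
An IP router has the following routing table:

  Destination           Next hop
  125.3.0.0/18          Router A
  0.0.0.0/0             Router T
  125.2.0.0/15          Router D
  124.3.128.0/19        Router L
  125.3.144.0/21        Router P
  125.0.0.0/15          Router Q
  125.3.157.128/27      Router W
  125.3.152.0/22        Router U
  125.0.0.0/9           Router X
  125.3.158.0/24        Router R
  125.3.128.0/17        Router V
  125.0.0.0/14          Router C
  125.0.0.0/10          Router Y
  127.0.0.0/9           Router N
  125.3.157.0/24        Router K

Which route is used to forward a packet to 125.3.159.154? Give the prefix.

Entries matching 125.3.159.154:
  0.0.0.0/0 (default, matches everything)
  125.0.0.0/9 (125.0.0.0 - 125.127.255.255)
  125.0.0.0/10 (125.0.0.0 - 125.63.255.255)
  125.0.0.0/14 (125.0.0.0 - 125.3.255.255)
  125.2.0.0/15 (125.2.0.0 - 125.3.255.255)
  125.3.128.0/17 (125.3.128.0 - 125.3.255.255)
Most specific is 125.3.128.0/17.

125.3.128.0/17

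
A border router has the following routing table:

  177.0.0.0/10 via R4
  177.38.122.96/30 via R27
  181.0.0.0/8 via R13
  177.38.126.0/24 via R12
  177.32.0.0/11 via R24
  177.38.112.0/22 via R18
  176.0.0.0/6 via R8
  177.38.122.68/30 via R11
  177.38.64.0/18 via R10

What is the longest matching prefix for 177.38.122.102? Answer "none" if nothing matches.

177.38.64.0/18

Entries matching 177.38.122.102:
  176.0.0.0/6 (176.0.0.0 - 179.255.255.255)
  177.0.0.0/10 (177.0.0.0 - 177.63.255.255)
  177.32.0.0/11 (177.32.0.0 - 177.63.255.255)
  177.38.64.0/18 (177.38.64.0 - 177.38.127.255)
Most specific is 177.38.64.0/18.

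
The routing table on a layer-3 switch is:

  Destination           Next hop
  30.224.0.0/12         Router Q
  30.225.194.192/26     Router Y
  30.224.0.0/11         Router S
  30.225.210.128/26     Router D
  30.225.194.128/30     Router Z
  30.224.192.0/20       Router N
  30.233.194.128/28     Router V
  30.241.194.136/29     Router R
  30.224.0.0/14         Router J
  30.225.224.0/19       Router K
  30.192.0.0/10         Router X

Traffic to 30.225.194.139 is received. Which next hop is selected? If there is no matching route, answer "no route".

Routes whose prefix contains 30.225.194.139:
  30.192.0.0/10 (30.192.0.0 - 30.255.255.255) -> Router X
  30.224.0.0/11 (30.224.0.0 - 30.255.255.255) -> Router S
  30.224.0.0/12 (30.224.0.0 - 30.239.255.255) -> Router Q
  30.224.0.0/14 (30.224.0.0 - 30.227.255.255) -> Router J
More-specific entries that do NOT match:
  30.225.194.128/30 (30.225.194.128 - 30.225.194.131) does not contain 30.225.194.139
  30.241.194.136/29 (30.241.194.136 - 30.241.194.143) does not contain 30.225.194.139
  30.233.194.128/28 (30.233.194.128 - 30.233.194.143) does not contain 30.225.194.139
  30.225.194.192/26 (30.225.194.192 - 30.225.194.255) does not contain 30.225.194.139
  30.225.210.128/26 (30.225.210.128 - 30.225.210.191) does not contain 30.225.194.139
  30.224.192.0/20 (30.224.192.0 - 30.224.207.255) does not contain 30.225.194.139
  30.225.224.0/19 (30.225.224.0 - 30.225.255.255) does not contain 30.225.194.139
Longest matching prefix is /14 -> next hop Router J.

Router J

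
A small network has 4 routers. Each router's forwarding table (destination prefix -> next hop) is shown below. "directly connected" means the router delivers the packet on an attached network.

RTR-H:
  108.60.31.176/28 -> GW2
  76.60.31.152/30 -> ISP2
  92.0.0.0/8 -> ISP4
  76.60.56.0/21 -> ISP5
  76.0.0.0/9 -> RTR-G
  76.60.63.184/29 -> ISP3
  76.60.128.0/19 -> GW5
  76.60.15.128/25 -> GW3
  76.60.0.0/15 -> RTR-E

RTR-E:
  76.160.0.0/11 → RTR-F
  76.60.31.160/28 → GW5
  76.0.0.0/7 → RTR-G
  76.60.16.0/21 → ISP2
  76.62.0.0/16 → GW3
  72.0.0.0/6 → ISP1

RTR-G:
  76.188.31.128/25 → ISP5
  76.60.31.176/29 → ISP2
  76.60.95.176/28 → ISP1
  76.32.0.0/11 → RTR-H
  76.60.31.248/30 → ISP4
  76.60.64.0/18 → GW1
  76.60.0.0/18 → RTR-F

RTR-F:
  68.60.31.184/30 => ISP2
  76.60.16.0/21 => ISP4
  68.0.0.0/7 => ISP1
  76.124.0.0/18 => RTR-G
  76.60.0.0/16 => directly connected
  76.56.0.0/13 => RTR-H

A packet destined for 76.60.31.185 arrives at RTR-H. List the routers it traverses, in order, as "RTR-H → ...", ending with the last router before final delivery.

At RTR-H: longest match for 76.60.31.185 is 76.60.0.0/15 -> RTR-E
At RTR-E: longest match for 76.60.31.185 is 76.0.0.0/7 -> RTR-G
At RTR-G: longest match for 76.60.31.185 is 76.60.0.0/18 -> RTR-F
At RTR-F: longest match for 76.60.31.185 is 76.60.0.0/16 -> directly connected

RTR-H → RTR-E → RTR-G → RTR-F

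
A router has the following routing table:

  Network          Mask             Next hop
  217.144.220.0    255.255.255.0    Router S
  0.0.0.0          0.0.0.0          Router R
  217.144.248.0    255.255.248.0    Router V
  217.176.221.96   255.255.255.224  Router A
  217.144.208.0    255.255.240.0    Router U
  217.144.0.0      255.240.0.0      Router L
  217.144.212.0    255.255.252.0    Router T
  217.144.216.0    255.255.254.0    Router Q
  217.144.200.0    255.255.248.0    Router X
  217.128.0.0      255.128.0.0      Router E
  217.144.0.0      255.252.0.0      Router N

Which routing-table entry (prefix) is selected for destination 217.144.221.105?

217.144.208.0/20

Entries matching 217.144.221.105:
  0.0.0.0/0 (default, matches everything)
  217.128.0.0/9 (217.128.0.0 - 217.255.255.255)
  217.144.0.0/12 (217.144.0.0 - 217.159.255.255)
  217.144.0.0/14 (217.144.0.0 - 217.147.255.255)
  217.144.208.0/20 (217.144.208.0 - 217.144.223.255)
Most specific is 217.144.208.0/20.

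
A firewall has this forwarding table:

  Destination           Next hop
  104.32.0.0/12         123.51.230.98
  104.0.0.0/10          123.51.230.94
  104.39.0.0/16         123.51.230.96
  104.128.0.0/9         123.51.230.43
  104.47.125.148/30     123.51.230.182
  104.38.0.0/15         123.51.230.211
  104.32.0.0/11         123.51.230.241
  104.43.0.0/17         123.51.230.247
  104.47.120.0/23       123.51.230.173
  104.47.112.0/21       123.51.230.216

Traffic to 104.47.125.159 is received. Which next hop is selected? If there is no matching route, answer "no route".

123.51.230.98

Routes whose prefix contains 104.47.125.159:
  104.0.0.0/10 (104.0.0.0 - 104.63.255.255) -> 123.51.230.94
  104.32.0.0/11 (104.32.0.0 - 104.63.255.255) -> 123.51.230.241
  104.32.0.0/12 (104.32.0.0 - 104.47.255.255) -> 123.51.230.98
More-specific entries that do NOT match:
  104.47.125.148/30 (104.47.125.148 - 104.47.125.151) does not contain 104.47.125.159
  104.47.120.0/23 (104.47.120.0 - 104.47.121.255) does not contain 104.47.125.159
  104.47.112.0/21 (104.47.112.0 - 104.47.119.255) does not contain 104.47.125.159
  104.43.0.0/17 (104.43.0.0 - 104.43.127.255) does not contain 104.47.125.159
  104.39.0.0/16 (104.39.0.0 - 104.39.255.255) does not contain 104.47.125.159
  104.38.0.0/15 (104.38.0.0 - 104.39.255.255) does not contain 104.47.125.159
Longest matching prefix is /12 -> next hop 123.51.230.98.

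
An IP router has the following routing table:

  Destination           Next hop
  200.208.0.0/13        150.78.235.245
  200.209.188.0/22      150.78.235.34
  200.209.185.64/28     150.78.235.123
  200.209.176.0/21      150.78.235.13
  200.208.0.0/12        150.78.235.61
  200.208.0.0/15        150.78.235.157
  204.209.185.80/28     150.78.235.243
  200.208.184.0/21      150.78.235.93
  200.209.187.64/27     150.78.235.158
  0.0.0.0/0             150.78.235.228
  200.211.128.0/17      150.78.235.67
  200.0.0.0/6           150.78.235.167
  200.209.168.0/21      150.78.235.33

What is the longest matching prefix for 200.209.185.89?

200.208.0.0/15

Entries matching 200.209.185.89:
  0.0.0.0/0 (default, matches everything)
  200.0.0.0/6 (200.0.0.0 - 203.255.255.255)
  200.208.0.0/12 (200.208.0.0 - 200.223.255.255)
  200.208.0.0/13 (200.208.0.0 - 200.215.255.255)
  200.208.0.0/15 (200.208.0.0 - 200.209.255.255)
Most specific is 200.208.0.0/15.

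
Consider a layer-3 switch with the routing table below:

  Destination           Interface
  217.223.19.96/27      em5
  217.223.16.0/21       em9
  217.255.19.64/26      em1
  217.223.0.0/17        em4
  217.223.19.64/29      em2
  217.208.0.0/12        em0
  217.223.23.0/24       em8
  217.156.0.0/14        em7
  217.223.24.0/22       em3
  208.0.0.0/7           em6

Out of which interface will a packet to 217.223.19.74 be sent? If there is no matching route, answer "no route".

em9

Routes whose prefix contains 217.223.19.74:
  217.208.0.0/12 (217.208.0.0 - 217.223.255.255) -> em0
  217.223.0.0/17 (217.223.0.0 - 217.223.127.255) -> em4
  217.223.16.0/21 (217.223.16.0 - 217.223.23.255) -> em9
More-specific entries that do NOT match:
  217.223.19.64/29 (217.223.19.64 - 217.223.19.71) does not contain 217.223.19.74
  217.223.19.96/27 (217.223.19.96 - 217.223.19.127) does not contain 217.223.19.74
  217.255.19.64/26 (217.255.19.64 - 217.255.19.127) does not contain 217.223.19.74
  217.223.23.0/24 (217.223.23.0 - 217.223.23.255) does not contain 217.223.19.74
  217.223.24.0/22 (217.223.24.0 - 217.223.27.255) does not contain 217.223.19.74
Longest matching prefix is /21 -> interface em9.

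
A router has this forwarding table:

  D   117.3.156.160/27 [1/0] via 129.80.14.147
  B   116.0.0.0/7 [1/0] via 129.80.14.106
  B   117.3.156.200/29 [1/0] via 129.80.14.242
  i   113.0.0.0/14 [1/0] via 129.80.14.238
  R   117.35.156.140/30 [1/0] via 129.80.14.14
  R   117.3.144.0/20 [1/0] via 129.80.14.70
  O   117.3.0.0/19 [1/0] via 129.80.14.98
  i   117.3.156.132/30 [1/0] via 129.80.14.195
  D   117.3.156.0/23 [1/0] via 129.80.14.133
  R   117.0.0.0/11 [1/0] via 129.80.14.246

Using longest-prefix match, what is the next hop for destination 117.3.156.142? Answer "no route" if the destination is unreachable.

129.80.14.133

Routes whose prefix contains 117.3.156.142:
  116.0.0.0/7 (116.0.0.0 - 117.255.255.255) -> 129.80.14.106
  117.0.0.0/11 (117.0.0.0 - 117.31.255.255) -> 129.80.14.246
  117.3.144.0/20 (117.3.144.0 - 117.3.159.255) -> 129.80.14.70
  117.3.156.0/23 (117.3.156.0 - 117.3.157.255) -> 129.80.14.133
More-specific entries that do NOT match:
  117.35.156.140/30 (117.35.156.140 - 117.35.156.143) does not contain 117.3.156.142
  117.3.156.132/30 (117.3.156.132 - 117.3.156.135) does not contain 117.3.156.142
  117.3.156.200/29 (117.3.156.200 - 117.3.156.207) does not contain 117.3.156.142
  117.3.156.160/27 (117.3.156.160 - 117.3.156.191) does not contain 117.3.156.142
Longest matching prefix is /23 -> next hop 129.80.14.133.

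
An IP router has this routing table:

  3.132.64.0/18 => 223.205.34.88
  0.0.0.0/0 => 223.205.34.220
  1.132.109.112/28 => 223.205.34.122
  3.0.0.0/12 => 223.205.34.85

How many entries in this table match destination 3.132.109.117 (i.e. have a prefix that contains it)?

2

Prefixes containing 3.132.109.117:
  0.0.0.0/0 (default, matches everything)
  3.132.64.0/18 (3.132.64.0 - 3.132.127.255)
Total matching entries: 2.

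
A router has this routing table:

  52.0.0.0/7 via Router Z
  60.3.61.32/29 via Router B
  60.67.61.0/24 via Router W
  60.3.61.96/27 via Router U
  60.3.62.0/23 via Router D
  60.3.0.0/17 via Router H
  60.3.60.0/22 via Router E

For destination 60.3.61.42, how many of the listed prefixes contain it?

2

Prefixes containing 60.3.61.42:
  60.3.0.0/17 (60.3.0.0 - 60.3.127.255)
  60.3.60.0/22 (60.3.60.0 - 60.3.63.255)
Total matching entries: 2.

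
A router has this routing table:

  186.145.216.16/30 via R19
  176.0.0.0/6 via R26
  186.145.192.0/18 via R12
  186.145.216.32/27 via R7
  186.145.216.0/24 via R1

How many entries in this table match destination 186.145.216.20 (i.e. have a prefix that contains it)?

2

Prefixes containing 186.145.216.20:
  186.145.192.0/18 (186.145.192.0 - 186.145.255.255)
  186.145.216.0/24 (186.145.216.0 - 186.145.216.255)
Total matching entries: 2.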